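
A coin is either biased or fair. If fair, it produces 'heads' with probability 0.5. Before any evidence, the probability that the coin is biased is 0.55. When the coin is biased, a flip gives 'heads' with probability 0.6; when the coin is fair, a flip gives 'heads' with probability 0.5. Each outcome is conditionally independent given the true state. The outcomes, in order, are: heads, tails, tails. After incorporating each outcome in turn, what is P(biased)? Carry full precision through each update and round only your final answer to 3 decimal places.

0.484

After 'heads': P(biased) = 0.6·0.5500 / (0.6·0.5500 + 0.5·0.4500) ≈ 0.5946
After 'tails': P(biased) = 0.4·0.5946 / (0.4·0.5946 + 0.5·0.4054) ≈ 0.5399
After 'tails': P(biased) = 0.4·0.5399 / (0.4·0.5399 + 0.5·0.4601) ≈ 0.4842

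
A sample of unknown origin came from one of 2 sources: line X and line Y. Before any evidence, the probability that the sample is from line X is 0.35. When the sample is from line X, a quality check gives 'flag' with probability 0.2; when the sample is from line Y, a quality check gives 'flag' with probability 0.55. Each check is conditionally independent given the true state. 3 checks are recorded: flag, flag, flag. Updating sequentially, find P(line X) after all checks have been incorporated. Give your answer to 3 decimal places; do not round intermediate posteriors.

0.025

After 'flag': P(line X) = 0.2·0.3500 / (0.2·0.3500 + 0.55·0.6500) ≈ 0.1637
After 'flag': P(line X) = 0.2·0.1637 / (0.2·0.1637 + 0.55·0.8363) ≈ 0.0665
After 'flag': P(line X) = 0.2·0.0665 / (0.2·0.0665 + 0.55·0.9335) ≈ 0.0252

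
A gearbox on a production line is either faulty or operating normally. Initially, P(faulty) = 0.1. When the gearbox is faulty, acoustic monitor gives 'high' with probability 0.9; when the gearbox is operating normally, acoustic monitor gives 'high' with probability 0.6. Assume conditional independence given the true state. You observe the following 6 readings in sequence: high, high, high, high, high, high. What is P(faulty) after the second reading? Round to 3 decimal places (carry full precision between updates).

0.200

After 'high': P(faulty) = 0.9·0.1000 / (0.9·0.1000 + 0.6·0.9000) ≈ 0.1429
After 'high': P(faulty) = 0.9·0.1429 / (0.9·0.1429 + 0.6·0.8571) ≈ 0.2000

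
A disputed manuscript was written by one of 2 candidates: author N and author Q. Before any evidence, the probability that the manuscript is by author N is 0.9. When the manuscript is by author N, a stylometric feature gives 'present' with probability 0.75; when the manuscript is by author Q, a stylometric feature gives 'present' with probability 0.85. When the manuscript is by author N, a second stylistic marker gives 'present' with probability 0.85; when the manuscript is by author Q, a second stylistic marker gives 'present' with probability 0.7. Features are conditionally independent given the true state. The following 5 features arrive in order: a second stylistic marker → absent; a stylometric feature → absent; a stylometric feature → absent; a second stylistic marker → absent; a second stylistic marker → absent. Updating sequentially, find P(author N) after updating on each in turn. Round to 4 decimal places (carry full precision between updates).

After a second stylistic marker='absent': P(author N) = 0.15·0.9000 / (0.15·0.9000 + 0.3·0.1000) ≈ 0.8182
After a stylometric feature='absent': P(author N) = 0.25·0.8182 / (0.25·0.8182 + 0.15·0.1818) ≈ 0.8824
After a stylometric feature='absent': P(author N) = 0.25·0.8824 / (0.25·0.8824 + 0.15·0.1176) ≈ 0.9259
After a second stylistic marker='absent': P(author N) = 0.15·0.9259 / (0.15·0.9259 + 0.3·0.0741) ≈ 0.8621
After a second stylistic marker='absent': P(author N) = 0.15·0.8621 / (0.15·0.8621 + 0.3·0.1379) ≈ 0.7576

0.7576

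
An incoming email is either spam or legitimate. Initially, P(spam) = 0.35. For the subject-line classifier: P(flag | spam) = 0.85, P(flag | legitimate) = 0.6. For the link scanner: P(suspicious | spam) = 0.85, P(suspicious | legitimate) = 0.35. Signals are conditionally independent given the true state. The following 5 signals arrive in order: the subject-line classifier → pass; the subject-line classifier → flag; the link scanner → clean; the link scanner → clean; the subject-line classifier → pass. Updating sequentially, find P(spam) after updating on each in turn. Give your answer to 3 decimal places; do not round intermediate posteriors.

0.006

After the subject-line classifier='pass': P(spam) = 0.15·0.3500 / (0.15·0.3500 + 0.4·0.6500) ≈ 0.1680
After the subject-line classifier='flag': P(spam) = 0.85·0.1680 / (0.85·0.1680 + 0.6·0.8320) ≈ 0.2224
After the link scanner='clean': P(spam) = 0.15·0.2224 / (0.15·0.2224 + 0.65·0.7776) ≈ 0.0619
After the link scanner='clean': P(spam) = 0.15·0.0619 / (0.15·0.0619 + 0.65·0.9381) ≈ 0.0150
After the subject-line classifier='pass': P(spam) = 0.15·0.0150 / (0.15·0.0150 + 0.4·0.9850) ≈ 0.0057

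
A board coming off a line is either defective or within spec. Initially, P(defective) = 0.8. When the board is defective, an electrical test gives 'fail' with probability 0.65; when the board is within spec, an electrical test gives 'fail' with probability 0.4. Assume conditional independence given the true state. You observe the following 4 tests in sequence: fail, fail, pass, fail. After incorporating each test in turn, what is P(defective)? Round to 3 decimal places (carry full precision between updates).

After 'fail': P(defective) = 0.65·0.8000 / (0.65·0.8000 + 0.4·0.2000) ≈ 0.8667
After 'fail': P(defective) = 0.65·0.8667 / (0.65·0.8667 + 0.4·0.1333) ≈ 0.9135
After 'pass': P(defective) = 0.35·0.9135 / (0.35·0.9135 + 0.6·0.0865) ≈ 0.8604
After 'fail': P(defective) = 0.65·0.8604 / (0.65·0.8604 + 0.4·0.1396) ≈ 0.9092

0.909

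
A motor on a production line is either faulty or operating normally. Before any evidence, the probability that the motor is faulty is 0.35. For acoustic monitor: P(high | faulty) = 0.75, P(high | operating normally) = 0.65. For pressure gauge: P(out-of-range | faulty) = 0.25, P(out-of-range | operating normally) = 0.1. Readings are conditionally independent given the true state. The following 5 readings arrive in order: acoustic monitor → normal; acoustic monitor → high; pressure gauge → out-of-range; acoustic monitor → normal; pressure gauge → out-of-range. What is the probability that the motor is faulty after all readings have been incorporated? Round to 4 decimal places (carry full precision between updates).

0.6646

After acoustic monitor='normal': P(faulty) = 0.25·0.3500 / (0.25·0.3500 + 0.35·0.6500) ≈ 0.2778
After acoustic monitor='high': P(faulty) = 0.75·0.2778 / (0.75·0.2778 + 0.65·0.7222) ≈ 0.3074
After pressure gauge='out-of-range': P(faulty) = 0.25·0.3074 / (0.25·0.3074 + 0.1·0.6926) ≈ 0.5259
After acoustic monitor='normal': P(faulty) = 0.25·0.5259 / (0.25·0.5259 + 0.35·0.4741) ≈ 0.4421
After pressure gauge='out-of-range': P(faulty) = 0.25·0.4421 / (0.25·0.4421 + 0.1·0.5579) ≈ 0.6646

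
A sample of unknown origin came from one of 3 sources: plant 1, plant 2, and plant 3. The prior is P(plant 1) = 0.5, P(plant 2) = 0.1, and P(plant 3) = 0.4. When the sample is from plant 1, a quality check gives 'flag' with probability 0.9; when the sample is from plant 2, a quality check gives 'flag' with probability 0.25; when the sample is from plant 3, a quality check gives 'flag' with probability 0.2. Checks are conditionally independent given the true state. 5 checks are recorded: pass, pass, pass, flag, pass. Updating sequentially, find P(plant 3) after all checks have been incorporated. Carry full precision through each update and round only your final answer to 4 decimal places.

0.8047

Each posterior becomes the prior for the next update.
After 'pass': normaliser = 0.1·0.5000 + 0.75·0.1000 + 0.8·0.4000; P(plant 1) ≈ 0.1124, P(plant 2) ≈ 0.1685, P(plant 3) ≈ 0.7191
After 'pass': normaliser = 0.1·0.1124 + 0.75·0.1685 + 0.8·0.7191; P(plant 1) ≈ 0.0158, P(plant 2) ≈ 0.1773, P(plant 3) ≈ 0.8069
After 'pass': normaliser = 0.1·0.0158 + 0.75·0.1773 + 0.8·0.8069; P(plant 1) ≈ 0.0020, P(plant 2) ≈ 0.1705, P(plant 3) ≈ 0.8275
After 'flag': normaliser = 0.9·0.0020 + 0.25·0.1705 + 0.2·0.8275; P(plant 1) ≈ 0.0087, P(plant 2) ≈ 0.2030, P(plant 3) ≈ 0.7883
After 'pass': normaliser = 0.1·0.0087 + 0.75·0.2030 + 0.8·0.7883; P(plant 1) ≈ 0.0011, P(plant 2) ≈ 0.1942, P(plant 3) ≈ 0.8047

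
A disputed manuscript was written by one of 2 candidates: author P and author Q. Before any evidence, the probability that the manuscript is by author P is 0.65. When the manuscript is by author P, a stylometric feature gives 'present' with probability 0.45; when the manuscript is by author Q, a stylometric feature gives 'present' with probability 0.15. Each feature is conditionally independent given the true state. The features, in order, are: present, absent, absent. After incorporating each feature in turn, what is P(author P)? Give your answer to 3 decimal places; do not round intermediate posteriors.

After 'present': P(author P) = 0.45·0.6500 / (0.45·0.6500 + 0.15·0.3500) ≈ 0.8478
After 'absent': P(author P) = 0.55·0.8478 / (0.55·0.8478 + 0.85·0.1522) ≈ 0.7828
After 'absent': P(author P) = 0.55·0.7828 / (0.55·0.7828 + 0.85·0.2172) ≈ 0.6999

0.700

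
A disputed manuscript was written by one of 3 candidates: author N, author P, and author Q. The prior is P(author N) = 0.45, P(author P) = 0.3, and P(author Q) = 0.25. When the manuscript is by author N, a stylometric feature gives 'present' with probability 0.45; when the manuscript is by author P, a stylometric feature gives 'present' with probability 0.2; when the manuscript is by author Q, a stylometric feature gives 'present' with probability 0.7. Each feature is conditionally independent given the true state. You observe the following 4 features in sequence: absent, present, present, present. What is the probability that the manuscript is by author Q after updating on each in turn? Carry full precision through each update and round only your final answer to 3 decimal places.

After 'absent': normaliser = 0.55·0.4500 + 0.8·0.3000 + 0.3·0.2500; P(author N) ≈ 0.4400, P(author P) ≈ 0.4267, P(author Q) ≈ 0.1333
After 'present': normaliser = 0.45·0.4400 + 0.2·0.4267 + 0.7·0.1333; P(author N) ≈ 0.5257, P(author P) ≈ 0.2265, P(author Q) ≈ 0.2478
After 'present': normaliser = 0.45·0.5257 + 0.2·0.2265 + 0.7·0.2478; P(author N) ≈ 0.5195, P(author P) ≈ 0.0995, P(author Q) ≈ 0.3810
After 'present': normaliser = 0.45·0.5195 + 0.2·0.0995 + 0.7·0.3810; P(author N) ≈ 0.4493, P(author P) ≈ 0.0382, P(author Q) ≈ 0.5125

0.512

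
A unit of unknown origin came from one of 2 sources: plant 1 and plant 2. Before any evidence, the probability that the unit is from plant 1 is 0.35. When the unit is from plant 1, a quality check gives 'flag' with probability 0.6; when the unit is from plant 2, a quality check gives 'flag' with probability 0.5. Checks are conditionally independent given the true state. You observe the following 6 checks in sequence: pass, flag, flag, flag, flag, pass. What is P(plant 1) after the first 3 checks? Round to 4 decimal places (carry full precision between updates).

After 'pass': P(plant 1) = 0.4·0.3500 / (0.4·0.3500 + 0.5·0.6500) ≈ 0.3011
After 'flag': P(plant 1) = 0.6·0.3011 / (0.6·0.3011 + 0.5·0.6989) ≈ 0.3408
After 'flag': P(plant 1) = 0.6·0.3408 / (0.6·0.3408 + 0.5·0.6592) ≈ 0.3828

0.3828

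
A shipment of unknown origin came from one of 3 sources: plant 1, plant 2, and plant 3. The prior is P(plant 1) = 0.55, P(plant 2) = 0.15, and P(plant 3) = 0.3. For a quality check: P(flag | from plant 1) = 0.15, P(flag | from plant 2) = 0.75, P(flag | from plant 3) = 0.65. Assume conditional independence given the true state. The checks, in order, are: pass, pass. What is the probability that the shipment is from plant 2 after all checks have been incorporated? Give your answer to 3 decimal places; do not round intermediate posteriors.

After 'pass': normaliser = 0.85·0.5500 + 0.25·0.1500 + 0.35·0.3000; P(plant 1) ≈ 0.7664, P(plant 2) ≈ 0.0615, P(plant 3) ≈ 0.1721
After 'pass': normaliser = 0.85·0.7664 + 0.25·0.0615 + 0.35·0.1721; P(plant 1) ≈ 0.8960, P(plant 2) ≈ 0.0211, P(plant 3) ≈ 0.0829

0.021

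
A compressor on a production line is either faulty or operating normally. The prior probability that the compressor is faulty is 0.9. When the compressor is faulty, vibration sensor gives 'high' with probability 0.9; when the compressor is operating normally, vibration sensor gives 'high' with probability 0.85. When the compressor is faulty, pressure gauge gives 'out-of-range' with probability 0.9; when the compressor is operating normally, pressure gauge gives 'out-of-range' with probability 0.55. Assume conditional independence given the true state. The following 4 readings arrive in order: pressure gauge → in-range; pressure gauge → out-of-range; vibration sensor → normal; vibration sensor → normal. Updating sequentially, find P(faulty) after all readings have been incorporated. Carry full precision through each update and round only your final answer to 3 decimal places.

0.593

After pressure gauge='in-range': P(faulty) = 0.1·0.9000 / (0.1·0.9000 + 0.45·0.1000) ≈ 0.6667
After pressure gauge='out-of-range': P(faulty) = 0.9·0.6667 / (0.9·0.6667 + 0.55·0.3333) ≈ 0.7660
After vibration sensor='normal': P(faulty) = 0.1·0.7660 / (0.1·0.7660 + 0.15·0.2340) ≈ 0.6857
After vibration sensor='normal': P(faulty) = 0.1·0.6857 / (0.1·0.6857 + 0.15·0.3143) ≈ 0.5926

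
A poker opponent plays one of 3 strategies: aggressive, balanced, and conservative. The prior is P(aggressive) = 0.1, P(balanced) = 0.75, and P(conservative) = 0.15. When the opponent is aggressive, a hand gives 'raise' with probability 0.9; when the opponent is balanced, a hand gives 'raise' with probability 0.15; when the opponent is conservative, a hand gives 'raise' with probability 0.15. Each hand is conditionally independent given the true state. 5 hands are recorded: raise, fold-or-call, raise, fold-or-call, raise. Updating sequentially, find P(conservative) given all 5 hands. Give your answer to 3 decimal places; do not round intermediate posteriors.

Each posterior becomes the prior for the next update.
After 'raise': normaliser = 0.9·0.1000 + 0.15·0.7500 + 0.15·0.1500; P(aggressive) ≈ 0.4000, P(balanced) ≈ 0.5000, P(conservative) ≈ 0.1000
After 'fold-or-call': normaliser = 0.1·0.4000 + 0.85·0.5000 + 0.85·0.1000; P(aggressive) ≈ 0.0727, P(balanced) ≈ 0.7727, P(conservative) ≈ 0.1545
After 'raise': normaliser = 0.9·0.0727 + 0.15·0.7727 + 0.15·0.1545; P(aggressive) ≈ 0.3200, P(balanced) ≈ 0.5667, P(conservative) ≈ 0.1133
After 'fold-or-call': normaliser = 0.1·0.3200 + 0.85·0.5667 + 0.85·0.1133; P(aggressive) ≈ 0.0525, P(balanced) ≈ 0.7896, P(conservative) ≈ 0.1579
After 'raise': normaliser = 0.9·0.0525 + 0.15·0.7896 + 0.15·0.1579; P(aggressive) ≈ 0.2494, P(balanced) ≈ 0.6255, P(conservative) ≈ 0.1251

0.125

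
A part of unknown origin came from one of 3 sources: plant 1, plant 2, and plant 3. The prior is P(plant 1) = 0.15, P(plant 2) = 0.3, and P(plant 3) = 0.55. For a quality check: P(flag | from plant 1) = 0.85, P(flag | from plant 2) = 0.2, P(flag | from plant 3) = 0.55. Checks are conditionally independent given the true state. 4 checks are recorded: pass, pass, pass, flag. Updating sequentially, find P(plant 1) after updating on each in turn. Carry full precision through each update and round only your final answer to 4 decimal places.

0.0073

Each posterior becomes the prior for the next update.
After 'pass': normaliser = 0.15·0.1500 + 0.8·0.3000 + 0.45·0.5500; P(plant 1) ≈ 0.0441, P(plant 2) ≈ 0.4706, P(plant 3) ≈ 0.4853
After 'pass': normaliser = 0.15·0.0441 + 0.8·0.4706 + 0.45·0.4853; P(plant 1) ≈ 0.0110, P(plant 2) ≈ 0.6259, P(plant 3) ≈ 0.3631
After 'pass': normaliser = 0.15·0.0110 + 0.8·0.6259 + 0.45·0.3631; P(plant 1) ≈ 0.0025, P(plant 2) ≈ 0.7521, P(plant 3) ≈ 0.2454
After 'flag': normaliser = 0.85·0.0025 + 0.2·0.7521 + 0.55·0.2454; P(plant 1) ≈ 0.0073, P(plant 2) ≈ 0.5232, P(plant 3) ≈ 0.4695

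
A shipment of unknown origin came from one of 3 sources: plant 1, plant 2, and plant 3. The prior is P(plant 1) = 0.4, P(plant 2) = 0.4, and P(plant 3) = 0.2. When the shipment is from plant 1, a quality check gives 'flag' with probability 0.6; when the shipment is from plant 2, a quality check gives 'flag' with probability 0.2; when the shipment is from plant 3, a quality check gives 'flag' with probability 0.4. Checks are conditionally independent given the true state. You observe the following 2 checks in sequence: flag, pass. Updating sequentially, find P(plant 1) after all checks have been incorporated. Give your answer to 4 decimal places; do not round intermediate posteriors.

After 'flag': normaliser = 0.6·0.4000 + 0.2·0.4000 + 0.4·0.2000; P(plant 1) ≈ 0.6000, P(plant 2) ≈ 0.2000, P(plant 3) ≈ 0.2000
After 'pass': normaliser = 0.4·0.6000 + 0.8·0.2000 + 0.6·0.2000; P(plant 1) ≈ 0.4615, P(plant 2) ≈ 0.3077, P(plant 3) ≈ 0.2308

0.4615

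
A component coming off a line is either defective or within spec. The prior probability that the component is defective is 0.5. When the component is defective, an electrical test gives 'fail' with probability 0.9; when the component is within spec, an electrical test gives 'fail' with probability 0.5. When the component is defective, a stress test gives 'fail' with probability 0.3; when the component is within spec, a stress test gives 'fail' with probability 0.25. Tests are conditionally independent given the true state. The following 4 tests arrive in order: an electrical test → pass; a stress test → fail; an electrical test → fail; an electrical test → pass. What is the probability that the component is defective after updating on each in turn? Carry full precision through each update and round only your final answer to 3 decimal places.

0.080

After an electrical test='pass': P(defective) = 0.1·0.5000 / (0.1·0.5000 + 0.5·0.5000) ≈ 0.1667
After a stress test='fail': P(defective) = 0.3·0.1667 / (0.3·0.1667 + 0.25·0.8333) ≈ 0.1935
After an electrical test='fail': P(defective) = 0.9·0.1935 / (0.9·0.1935 + 0.5·0.8065) ≈ 0.3017
After an electrical test='pass': P(defective) = 0.1·0.3017 / (0.1·0.3017 + 0.5·0.6983) ≈ 0.0795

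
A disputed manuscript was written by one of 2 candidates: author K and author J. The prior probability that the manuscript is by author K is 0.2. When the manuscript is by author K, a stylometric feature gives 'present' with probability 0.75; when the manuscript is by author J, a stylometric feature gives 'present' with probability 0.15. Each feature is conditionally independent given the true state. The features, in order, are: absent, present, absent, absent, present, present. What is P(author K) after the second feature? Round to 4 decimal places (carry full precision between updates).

0.2688

Apply Bayes' rule sequentially, carrying P(author K) forward.
After 'absent': P(author K) = 0.25·0.2000 / (0.25·0.2000 + 0.85·0.8000) ≈ 0.0685
After 'present': P(author K) = 0.75·0.0685 / (0.75·0.0685 + 0.15·0.9315) ≈ 0.2688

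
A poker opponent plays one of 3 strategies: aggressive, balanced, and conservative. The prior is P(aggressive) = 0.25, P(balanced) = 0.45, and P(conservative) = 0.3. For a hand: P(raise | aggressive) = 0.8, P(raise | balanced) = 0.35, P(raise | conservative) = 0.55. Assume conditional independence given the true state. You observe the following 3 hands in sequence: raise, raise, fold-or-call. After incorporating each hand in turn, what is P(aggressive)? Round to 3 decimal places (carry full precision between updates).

After 'raise': normaliser = 0.8·0.2500 + 0.35·0.4500 + 0.55·0.3000; P(aggressive) ≈ 0.3828, P(balanced) ≈ 0.3014, P(conservative) ≈ 0.3158
After 'raise': normaliser = 0.8·0.3828 + 0.35·0.3014 + 0.55·0.3158; P(aggressive) ≈ 0.5231, P(balanced) ≈ 0.1802, P(conservative) ≈ 0.2967
After 'fold-or-call': normaliser = 0.2·0.5231 + 0.65·0.1802 + 0.45·0.2967; P(aggressive) ≈ 0.2945, P(balanced) ≈ 0.3297, P(conservative) ≈ 0.3758

0.294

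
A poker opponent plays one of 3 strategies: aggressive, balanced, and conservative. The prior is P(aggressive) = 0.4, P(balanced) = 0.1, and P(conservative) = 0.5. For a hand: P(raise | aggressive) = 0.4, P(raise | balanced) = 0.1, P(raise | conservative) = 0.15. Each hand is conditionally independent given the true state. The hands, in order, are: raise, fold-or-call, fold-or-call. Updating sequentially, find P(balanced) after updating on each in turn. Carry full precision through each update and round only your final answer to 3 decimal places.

After 'raise': normaliser = 0.4·0.4000 + 0.1·0.1000 + 0.15·0.5000; P(aggressive) ≈ 0.6531, P(balanced) ≈ 0.0408, P(conservative) ≈ 0.3061
After 'fold-or-call': normaliser = 0.6·0.6531 + 0.9·0.0408 + 0.85·0.3061; P(aggressive) ≈ 0.5689, P(balanced) ≈ 0.0533, P(conservative) ≈ 0.3778
After 'fold-or-call': normaliser = 0.6·0.5689 + 0.9·0.0533 + 0.85·0.3778; P(aggressive) ≈ 0.4805, P(balanced) ≈ 0.0676, P(conservative) ≈ 0.4520

0.068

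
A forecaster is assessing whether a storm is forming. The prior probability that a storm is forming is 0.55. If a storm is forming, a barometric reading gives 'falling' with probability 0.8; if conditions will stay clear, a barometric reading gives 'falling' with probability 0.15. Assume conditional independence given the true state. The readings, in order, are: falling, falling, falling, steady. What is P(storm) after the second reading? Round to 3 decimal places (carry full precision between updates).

After 'falling': P(storm) = 0.8·0.5500 / (0.8·0.5500 + 0.15·0.4500) ≈ 0.8670
After 'falling': P(storm) = 0.8·0.8670 / (0.8·0.8670 + 0.15·0.1330) ≈ 0.9720

0.972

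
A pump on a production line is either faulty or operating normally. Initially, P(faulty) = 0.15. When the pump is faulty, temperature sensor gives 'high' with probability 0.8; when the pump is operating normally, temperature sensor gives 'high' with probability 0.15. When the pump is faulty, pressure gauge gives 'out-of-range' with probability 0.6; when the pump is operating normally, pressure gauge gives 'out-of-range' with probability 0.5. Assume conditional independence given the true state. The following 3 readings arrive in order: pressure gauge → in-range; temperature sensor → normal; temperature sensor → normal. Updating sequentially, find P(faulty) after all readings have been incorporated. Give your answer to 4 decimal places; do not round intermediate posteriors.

0.0078

Each posterior becomes the prior for the next update.
After pressure gauge='in-range': P(faulty) = 0.4·0.1500 / (0.4·0.1500 + 0.5·0.8500) ≈ 0.1237
After temperature sensor='normal': P(faulty) = 0.2·0.1237 / (0.2·0.1237 + 0.85·0.8763) ≈ 0.0322
After temperature sensor='normal': P(faulty) = 0.2·0.0322 / (0.2·0.0322 + 0.85·0.9678) ≈ 0.0078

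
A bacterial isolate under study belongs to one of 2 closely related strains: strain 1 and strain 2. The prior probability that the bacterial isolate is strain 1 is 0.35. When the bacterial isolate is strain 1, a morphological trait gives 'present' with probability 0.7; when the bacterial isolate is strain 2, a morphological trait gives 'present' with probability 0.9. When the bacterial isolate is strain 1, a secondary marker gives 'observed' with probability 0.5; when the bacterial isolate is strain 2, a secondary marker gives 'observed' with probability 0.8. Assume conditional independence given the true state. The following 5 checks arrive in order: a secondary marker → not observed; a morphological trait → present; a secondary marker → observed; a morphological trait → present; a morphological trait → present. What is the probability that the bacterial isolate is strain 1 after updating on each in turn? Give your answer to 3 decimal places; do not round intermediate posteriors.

Each posterior becomes the prior for the next update.
After a secondary marker='not observed': P(strain 1) = 0.5·0.3500 / (0.5·0.3500 + 0.2·0.6500) ≈ 0.5738
After a morphological trait='present': P(strain 1) = 0.7·0.5738 / (0.7·0.5738 + 0.9·0.4262) ≈ 0.5115
After a secondary marker='observed': P(strain 1) = 0.5·0.5115 / (0.5·0.5115 + 0.8·0.4885) ≈ 0.3955
After a morphological trait='present': P(strain 1) = 0.7·0.3955 / (0.7·0.3955 + 0.9·0.6045) ≈ 0.3373
After a morphological trait='present': P(strain 1) = 0.7·0.3373 / (0.7·0.3373 + 0.9·0.6627) ≈ 0.2836

0.284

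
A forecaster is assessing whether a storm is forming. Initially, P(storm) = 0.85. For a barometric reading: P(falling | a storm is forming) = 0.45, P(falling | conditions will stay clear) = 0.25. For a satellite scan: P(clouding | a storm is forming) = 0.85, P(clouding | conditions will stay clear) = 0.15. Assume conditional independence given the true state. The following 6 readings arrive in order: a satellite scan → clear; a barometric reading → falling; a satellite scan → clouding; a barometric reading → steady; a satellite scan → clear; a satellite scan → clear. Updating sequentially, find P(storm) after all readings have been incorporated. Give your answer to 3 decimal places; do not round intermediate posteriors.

Each posterior becomes the prior for the next update.
After a satellite scan='clear': P(storm) = 0.15·0.8500 / (0.15·0.8500 + 0.85·0.1500) ≈ 0.5000
After a barometric reading='falling': P(storm) = 0.45·0.5000 / (0.45·0.5000 + 0.25·0.5000) ≈ 0.6429
After a satellite scan='clouding': P(storm) = 0.85·0.6429 / (0.85·0.6429 + 0.15·0.3571) ≈ 0.9107
After a barometric reading='steady': P(storm) = 0.55·0.9107 / (0.55·0.9107 + 0.75·0.0893) ≈ 0.8821
After a satellite scan='clear': P(storm) = 0.15·0.8821 / (0.15·0.8821 + 0.85·0.1179) ≈ 0.5690
After a satellite scan='clear': P(storm) = 0.15·0.5690 / (0.15·0.5690 + 0.85·0.4310) ≈ 0.1889

0.189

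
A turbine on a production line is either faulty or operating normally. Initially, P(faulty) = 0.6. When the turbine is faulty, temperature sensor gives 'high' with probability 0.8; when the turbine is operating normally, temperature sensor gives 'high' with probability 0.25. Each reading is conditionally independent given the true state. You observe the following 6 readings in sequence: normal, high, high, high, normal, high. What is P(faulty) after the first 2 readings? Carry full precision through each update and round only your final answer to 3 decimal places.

After 'normal': P(faulty) = 0.2·0.6000 / (0.2·0.6000 + 0.75·0.4000) ≈ 0.2857
After 'high': P(faulty) = 0.8·0.2857 / (0.8·0.2857 + 0.25·0.7143) ≈ 0.5614

0.561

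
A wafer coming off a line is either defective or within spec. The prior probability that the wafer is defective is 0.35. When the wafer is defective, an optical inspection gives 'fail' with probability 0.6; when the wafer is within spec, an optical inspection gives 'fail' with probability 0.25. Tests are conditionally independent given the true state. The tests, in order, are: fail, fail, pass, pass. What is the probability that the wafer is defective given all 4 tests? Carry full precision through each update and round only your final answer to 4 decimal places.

After 'fail': P(defective) = 0.6·0.3500 / (0.6·0.3500 + 0.25·0.6500) ≈ 0.5638
After 'fail': P(defective) = 0.6·0.5638 / (0.6·0.5638 + 0.25·0.4362) ≈ 0.7562
After 'pass': P(defective) = 0.4·0.7562 / (0.4·0.7562 + 0.75·0.2438) ≈ 0.6232
After 'pass': P(defective) = 0.4·0.6232 / (0.4·0.6232 + 0.75·0.3768) ≈ 0.4687

0.4687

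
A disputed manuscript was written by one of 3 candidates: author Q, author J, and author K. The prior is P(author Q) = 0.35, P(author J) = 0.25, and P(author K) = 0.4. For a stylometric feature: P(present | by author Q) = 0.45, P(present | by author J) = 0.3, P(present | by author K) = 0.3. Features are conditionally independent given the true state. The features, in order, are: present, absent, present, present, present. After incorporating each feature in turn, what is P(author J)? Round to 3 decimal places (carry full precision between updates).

0.122

After 'present': normaliser = 0.45·0.3500 + 0.3·0.2500 + 0.3·0.4000; P(author Q) ≈ 0.4468, P(author J) ≈ 0.2128, P(author K) ≈ 0.3404
After 'absent': normaliser = 0.55·0.4468 + 0.7·0.2128 + 0.7·0.3404; P(author Q) ≈ 0.3882, P(author J) ≈ 0.2353, P(author K) ≈ 0.3765
After 'present': normaliser = 0.45·0.3882 + 0.3·0.2353 + 0.3·0.3765; P(author Q) ≈ 0.4877, P(author J) ≈ 0.1970, P(author K) ≈ 0.3153
After 'present': normaliser = 0.45·0.4877 + 0.3·0.1970 + 0.3·0.3153; P(author Q) ≈ 0.5881, P(author J) ≈ 0.1584, P(author K) ≈ 0.2535
After 'present': normaliser = 0.45·0.5881 + 0.3·0.1584 + 0.3·0.2535; P(author Q) ≈ 0.6817, P(author J) ≈ 0.1224, P(author K) ≈ 0.1959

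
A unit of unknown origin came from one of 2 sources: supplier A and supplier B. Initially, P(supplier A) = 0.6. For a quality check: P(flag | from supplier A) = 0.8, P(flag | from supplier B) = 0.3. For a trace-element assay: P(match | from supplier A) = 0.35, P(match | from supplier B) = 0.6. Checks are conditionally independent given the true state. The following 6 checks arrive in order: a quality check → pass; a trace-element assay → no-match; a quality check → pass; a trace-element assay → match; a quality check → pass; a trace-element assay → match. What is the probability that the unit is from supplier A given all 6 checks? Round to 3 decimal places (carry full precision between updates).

After a quality check='pass': P(supplier A) = 0.2·0.6000 / (0.2·0.6000 + 0.7·0.4000) ≈ 0.3000
After a trace-element assay='no-match': P(supplier A) = 0.65·0.3000 / (0.65·0.3000 + 0.4·0.7000) ≈ 0.4105
After a quality check='pass': P(supplier A) = 0.2·0.4105 / (0.2·0.4105 + 0.7·0.5895) ≈ 0.1660
After a trace-element assay='match': P(supplier A) = 0.35·0.1660 / (0.35·0.1660 + 0.6·0.8340) ≈ 0.1040
After a quality check='pass': P(supplier A) = 0.2·0.1040 / (0.2·0.1040 + 0.7·0.8960) ≈ 0.0321
After a trace-element assay='match': P(supplier A) = 0.35·0.0321 / (0.35·0.0321 + 0.6·0.9679) ≈ 0.0190

0.019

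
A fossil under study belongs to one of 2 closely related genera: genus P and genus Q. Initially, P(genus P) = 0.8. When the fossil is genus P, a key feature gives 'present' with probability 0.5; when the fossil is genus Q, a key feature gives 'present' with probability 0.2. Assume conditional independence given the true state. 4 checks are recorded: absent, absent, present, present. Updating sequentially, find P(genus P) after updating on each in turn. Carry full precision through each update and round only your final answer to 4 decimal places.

After 'absent': P(genus P) = 0.5·0.8000 / (0.5·0.8000 + 0.8·0.2000) ≈ 0.7143
After 'absent': P(genus P) = 0.5·0.7143 / (0.5·0.7143 + 0.8·0.2857) ≈ 0.6098
After 'present': P(genus P) = 0.5·0.6098 / (0.5·0.6098 + 0.2·0.3902) ≈ 0.7962
After 'present': P(genus P) = 0.5·0.7962 / (0.5·0.7962 + 0.2·0.2038) ≈ 0.9071

0.9071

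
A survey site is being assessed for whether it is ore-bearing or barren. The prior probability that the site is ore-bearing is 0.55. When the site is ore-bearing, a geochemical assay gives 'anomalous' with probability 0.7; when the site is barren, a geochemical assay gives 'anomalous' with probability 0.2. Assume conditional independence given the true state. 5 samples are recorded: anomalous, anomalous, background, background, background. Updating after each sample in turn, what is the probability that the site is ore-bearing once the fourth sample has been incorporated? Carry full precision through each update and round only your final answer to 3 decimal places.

0.678

After 'anomalous': P(ore) = 0.7·0.5500 / (0.7·0.5500 + 0.2·0.4500) ≈ 0.8105
After 'anomalous': P(ore) = 0.7·0.8105 / (0.7·0.8105 + 0.2·0.1895) ≈ 0.9374
After 'background': P(ore) = 0.3·0.9374 / (0.3·0.9374 + 0.8·0.0626) ≈ 0.8488
After 'background': P(ore) = 0.3·0.8488 / (0.3·0.8488 + 0.8·0.1512) ≈ 0.6780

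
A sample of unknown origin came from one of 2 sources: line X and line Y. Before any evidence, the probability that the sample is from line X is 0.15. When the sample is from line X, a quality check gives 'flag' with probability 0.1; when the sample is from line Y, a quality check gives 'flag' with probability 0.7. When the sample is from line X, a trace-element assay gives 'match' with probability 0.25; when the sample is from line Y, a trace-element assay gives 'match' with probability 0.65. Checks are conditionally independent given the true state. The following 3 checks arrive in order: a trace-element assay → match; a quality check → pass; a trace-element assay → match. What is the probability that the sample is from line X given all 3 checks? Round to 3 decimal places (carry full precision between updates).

0.073

After a trace-element assay='match': P(line X) = 0.25·0.1500 / (0.25·0.1500 + 0.65·0.8500) ≈ 0.0636
After a quality check='pass': P(line X) = 0.9·0.0636 / (0.9·0.0636 + 0.3·0.9364) ≈ 0.1692
After a trace-element assay='match': P(line X) = 0.25·0.1692 / (0.25·0.1692 + 0.65·0.8308) ≈ 0.0726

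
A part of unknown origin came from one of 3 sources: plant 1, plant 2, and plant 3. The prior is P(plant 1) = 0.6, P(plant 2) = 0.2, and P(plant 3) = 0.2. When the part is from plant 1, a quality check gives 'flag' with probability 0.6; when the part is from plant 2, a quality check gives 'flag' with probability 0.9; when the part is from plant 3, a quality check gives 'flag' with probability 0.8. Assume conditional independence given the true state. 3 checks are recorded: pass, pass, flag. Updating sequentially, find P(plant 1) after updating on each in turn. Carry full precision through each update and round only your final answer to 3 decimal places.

0.875

After 'pass': normaliser = 0.4·0.6000 + 0.1·0.2000 + 0.2·0.2000; P(plant 1) ≈ 0.8000, P(plant 2) ≈ 0.0667, P(plant 3) ≈ 0.1333
After 'pass': normaliser = 0.4·0.8000 + 0.1·0.0667 + 0.2·0.1333; P(plant 1) ≈ 0.9057, P(plant 2) ≈ 0.0189, P(plant 3) ≈ 0.0755
After 'flag': normaliser = 0.6·0.9057 + 0.9·0.0189 + 0.8·0.0755; P(plant 1) ≈ 0.8754, P(plant 2) ≈ 0.0274, P(plant 3) ≈ 0.0973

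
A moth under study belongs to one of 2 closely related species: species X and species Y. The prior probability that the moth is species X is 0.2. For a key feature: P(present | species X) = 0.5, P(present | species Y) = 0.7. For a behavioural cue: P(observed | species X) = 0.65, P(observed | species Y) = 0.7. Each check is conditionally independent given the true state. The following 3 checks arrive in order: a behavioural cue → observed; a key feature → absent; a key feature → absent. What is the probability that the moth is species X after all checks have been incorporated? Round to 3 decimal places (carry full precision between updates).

Apply Bayes' rule sequentially, carrying P(species X) forward.
After a behavioural cue='observed': P(species X) = 0.65·0.2000 / (0.65·0.2000 + 0.7·0.8000) ≈ 0.1884
After a key feature='absent': P(species X) = 0.5·0.1884 / (0.5·0.1884 + 0.3·0.8116) ≈ 0.2790
After a key feature='absent': P(species X) = 0.5·0.2790 / (0.5·0.2790 + 0.3·0.7210) ≈ 0.3920

0.392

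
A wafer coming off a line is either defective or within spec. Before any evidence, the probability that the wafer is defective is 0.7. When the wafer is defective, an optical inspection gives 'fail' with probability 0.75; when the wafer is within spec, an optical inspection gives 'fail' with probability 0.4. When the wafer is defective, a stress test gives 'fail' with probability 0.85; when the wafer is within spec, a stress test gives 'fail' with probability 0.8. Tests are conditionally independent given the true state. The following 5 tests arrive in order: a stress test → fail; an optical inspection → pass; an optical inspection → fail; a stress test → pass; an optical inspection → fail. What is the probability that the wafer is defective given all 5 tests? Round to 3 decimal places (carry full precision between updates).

After a stress test='fail': P(defective) = 0.85·0.7000 / (0.85·0.7000 + 0.8·0.3000) ≈ 0.7126
After an optical inspection='pass': P(defective) = 0.25·0.7126 / (0.25·0.7126 + 0.6·0.2874) ≈ 0.5081
After an optical inspection='fail': P(defective) = 0.75·0.5081 / (0.75·0.5081 + 0.4·0.4919) ≈ 0.6595
After a stress test='pass': P(defective) = 0.15·0.6595 / (0.15·0.6595 + 0.2·0.3405) ≈ 0.5923
After an optical inspection='fail': P(defective) = 0.75·0.5923 / (0.75·0.5923 + 0.4·0.4077) ≈ 0.7314

0.731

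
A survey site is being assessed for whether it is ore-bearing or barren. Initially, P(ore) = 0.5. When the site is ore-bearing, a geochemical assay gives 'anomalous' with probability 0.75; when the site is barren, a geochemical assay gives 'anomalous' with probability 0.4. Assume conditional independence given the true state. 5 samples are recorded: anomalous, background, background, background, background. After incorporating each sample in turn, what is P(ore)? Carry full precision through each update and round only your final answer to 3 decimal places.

Each posterior becomes the prior for the next update.
After 'anomalous': P(ore) = 0.75·0.5000 / (0.75·0.5000 + 0.4·0.5000) ≈ 0.6522
After 'background': P(ore) = 0.25·0.6522 / (0.25·0.6522 + 0.6·0.3478) ≈ 0.4386
After 'background': P(ore) = 0.25·0.4386 / (0.25·0.4386 + 0.6·0.5614) ≈ 0.2456
After 'background': P(ore) = 0.25·0.2456 / (0.25·0.2456 + 0.6·0.7544) ≈ 0.1194
After 'background': P(ore) = 0.25·0.1194 / (0.25·0.1194 + 0.6·0.8806) ≈ 0.0535

0.053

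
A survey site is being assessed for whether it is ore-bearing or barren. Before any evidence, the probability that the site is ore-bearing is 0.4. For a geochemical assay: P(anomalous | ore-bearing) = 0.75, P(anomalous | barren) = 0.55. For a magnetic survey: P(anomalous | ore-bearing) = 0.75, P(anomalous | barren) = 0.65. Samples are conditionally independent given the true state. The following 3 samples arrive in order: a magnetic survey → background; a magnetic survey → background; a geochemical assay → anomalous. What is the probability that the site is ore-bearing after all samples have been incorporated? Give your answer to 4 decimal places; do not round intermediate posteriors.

0.3169

After a magnetic survey='background': P(ore) = 0.25·0.4000 / (0.25·0.4000 + 0.35·0.6000) ≈ 0.3226
After a magnetic survey='background': P(ore) = 0.25·0.3226 / (0.25·0.3226 + 0.35·0.6774) ≈ 0.2538
After a geochemical assay='anomalous': P(ore) = 0.75·0.2538 / (0.75·0.2538 + 0.55·0.7462) ≈ 0.3169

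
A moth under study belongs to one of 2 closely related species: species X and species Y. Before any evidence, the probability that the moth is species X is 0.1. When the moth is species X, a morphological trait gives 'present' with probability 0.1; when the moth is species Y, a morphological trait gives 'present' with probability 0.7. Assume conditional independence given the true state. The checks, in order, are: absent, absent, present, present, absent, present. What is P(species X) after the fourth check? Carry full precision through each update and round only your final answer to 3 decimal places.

0.020

After 'absent': P(species X) = 0.9·0.1000 / (0.9·0.1000 + 0.3·0.9000) ≈ 0.2500
After 'absent': P(species X) = 0.9·0.2500 / (0.9·0.2500 + 0.3·0.7500) ≈ 0.5000
After 'present': P(species X) = 0.1·0.5000 / (0.1·0.5000 + 0.7·0.5000) ≈ 0.1250
After 'present': P(species X) = 0.1·0.1250 / (0.1·0.1250 + 0.7·0.8750) ≈ 0.0200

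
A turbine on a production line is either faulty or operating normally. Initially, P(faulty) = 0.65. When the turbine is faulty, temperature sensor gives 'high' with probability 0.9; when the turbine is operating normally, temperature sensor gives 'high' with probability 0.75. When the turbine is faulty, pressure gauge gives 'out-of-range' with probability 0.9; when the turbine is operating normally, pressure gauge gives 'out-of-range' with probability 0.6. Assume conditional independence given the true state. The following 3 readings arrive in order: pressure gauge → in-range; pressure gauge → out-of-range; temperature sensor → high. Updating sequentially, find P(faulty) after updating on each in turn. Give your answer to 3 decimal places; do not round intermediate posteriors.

0.455

After pressure gauge='in-range': P(faulty) = 0.1·0.6500 / (0.1·0.6500 + 0.4·0.3500) ≈ 0.3171
After pressure gauge='out-of-range': P(faulty) = 0.9·0.3171 / (0.9·0.3171 + 0.6·0.6829) ≈ 0.4105
After temperature sensor='high': P(faulty) = 0.9·0.4105 / (0.9·0.4105 + 0.75·0.5895) ≈ 0.4553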